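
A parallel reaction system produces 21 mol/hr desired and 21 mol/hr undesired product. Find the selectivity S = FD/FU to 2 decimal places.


S = desired product rate / undesired product rate
S = 21 / 21
S = 1.00


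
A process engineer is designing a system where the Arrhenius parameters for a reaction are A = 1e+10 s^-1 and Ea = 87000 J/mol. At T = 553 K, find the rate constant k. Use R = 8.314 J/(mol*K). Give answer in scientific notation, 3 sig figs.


k = A * exp(-Ea/(R*T))
k = 1e+10 * exp(-87000 / (8.314 * 553))
k = 1e+10 * exp(-18.922743)
k = 6.05e+01


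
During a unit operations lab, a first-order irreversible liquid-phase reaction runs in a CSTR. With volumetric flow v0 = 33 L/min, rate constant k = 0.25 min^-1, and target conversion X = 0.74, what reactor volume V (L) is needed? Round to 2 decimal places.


V = v0 * X / (k * (1 - X))
V = 33 * 0.74 / (0.25 * (1 - 0.74))
V = 24.42 / (0.25 * 0.26)
V = 24.42 / 0.065
V = 375.69 L


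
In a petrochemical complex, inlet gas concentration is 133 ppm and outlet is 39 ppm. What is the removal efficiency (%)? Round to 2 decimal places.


Efficiency = (G_in - G_out) / G_in * 100%
Efficiency = (133 - 39) / 133 * 100
Efficiency = 94 / 133 * 100
Efficiency = 70.68%


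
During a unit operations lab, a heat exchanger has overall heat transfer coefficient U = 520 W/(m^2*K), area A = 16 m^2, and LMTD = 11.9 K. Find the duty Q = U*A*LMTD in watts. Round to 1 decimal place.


Q = U * A * LMTD
Q = 520 * 16 * 11.9
Q = 99008.0 W


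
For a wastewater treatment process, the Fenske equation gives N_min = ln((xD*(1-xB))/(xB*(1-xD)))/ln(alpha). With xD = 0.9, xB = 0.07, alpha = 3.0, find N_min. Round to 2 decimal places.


N_min = ln((xD*(1-xB))/(xB*(1-xD))) / ln(alpha)
Numerator inside ln: 0.837 / 0.007 = 119.571429
ln(119.571429) = 4.783914
ln(alpha) = ln(3.0) = 1.098612
N_min = 4.783914 / 1.098612 = 4.35


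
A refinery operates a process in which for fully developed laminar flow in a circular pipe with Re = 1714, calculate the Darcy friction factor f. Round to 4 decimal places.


f = 64 / Re
f = 64 / 1714
f = 0.0373


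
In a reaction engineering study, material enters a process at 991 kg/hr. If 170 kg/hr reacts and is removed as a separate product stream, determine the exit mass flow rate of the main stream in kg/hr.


Steady-state mass balance on the main outlet: F_out = F_in - F_removed
F_out = 991 - 170
F_out = 821 kg/hr


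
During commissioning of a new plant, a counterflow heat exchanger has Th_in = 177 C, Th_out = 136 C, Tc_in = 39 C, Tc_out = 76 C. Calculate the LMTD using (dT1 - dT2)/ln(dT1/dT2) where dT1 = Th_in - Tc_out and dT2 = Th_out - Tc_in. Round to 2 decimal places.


dT1 = Th_in - Tc_out = 177 - 76 = 101
dT2 = Th_out - Tc_in = 136 - 39 = 97
LMTD = (dT1 - dT2) / ln(dT1/dT2)
LMTD = (101 - 97) / ln(101/97)
LMTD = 98.99 K


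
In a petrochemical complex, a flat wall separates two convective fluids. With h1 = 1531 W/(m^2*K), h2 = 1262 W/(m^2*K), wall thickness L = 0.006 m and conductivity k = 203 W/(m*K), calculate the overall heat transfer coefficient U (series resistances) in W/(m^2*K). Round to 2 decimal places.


1/U = 1/h1 + L/k + 1/h2
1/U = 1/1531 + 0.006/203 + 1/1262
1/U = 0.0006531679 + 2.95567e-05 + 0.000792393
1/U = 0.0014751176
U = 677.91 W/(m^2*K)


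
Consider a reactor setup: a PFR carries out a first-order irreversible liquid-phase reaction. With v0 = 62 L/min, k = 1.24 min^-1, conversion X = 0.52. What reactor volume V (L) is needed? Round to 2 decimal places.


V = (v0/k) * ln(1/(1-X))
V = (62/1.24) * ln(1/(1-0.52))
V = 50.0 * ln(2.083333)
V = 50.0 * 0.733969
V = 36.70 L


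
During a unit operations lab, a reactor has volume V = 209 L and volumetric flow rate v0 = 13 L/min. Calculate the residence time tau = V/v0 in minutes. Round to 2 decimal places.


tau = V / v0
tau = 209 / 13
tau = 16.08 min


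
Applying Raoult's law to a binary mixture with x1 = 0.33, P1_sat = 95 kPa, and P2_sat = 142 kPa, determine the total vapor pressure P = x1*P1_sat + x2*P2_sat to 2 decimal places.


P = x1*P1_sat + x2*P2_sat
x2 = 1 - x1 = 1 - 0.33 = 0.67
P = 0.33*95 + 0.67*142
P = 31.35 + 95.14
P = 126.49 kPa


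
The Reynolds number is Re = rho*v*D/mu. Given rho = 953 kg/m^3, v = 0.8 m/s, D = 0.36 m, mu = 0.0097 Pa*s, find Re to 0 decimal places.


Re = rho * v * D / mu
Re = 953 * 0.8 * 0.36 / 0.0097
Re = 274.464 / 0.0097
Re = 28295


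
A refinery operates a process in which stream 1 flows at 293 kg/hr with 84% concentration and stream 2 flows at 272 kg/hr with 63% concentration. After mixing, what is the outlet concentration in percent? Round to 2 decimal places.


Mass balance on solute: F1*x1 + F2*x2 = F3*x3
F3 = F1 + F2 = 293 + 272 = 565 kg/hr
x3 = (F1*x1 + F2*x2)/F3
x3 = (293*0.84 + 272*0.63) / 565
x3 = 73.89%


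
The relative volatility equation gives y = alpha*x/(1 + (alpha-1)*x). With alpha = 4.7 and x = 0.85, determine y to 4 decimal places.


y = alpha*x / (1 + (alpha-1)*x)
y = 4.7*0.85 / (1 + (4.7-1)*0.85)
y = 3.995 / (1 + 3.145)
y = 3.995 / 4.145
y = 0.9638


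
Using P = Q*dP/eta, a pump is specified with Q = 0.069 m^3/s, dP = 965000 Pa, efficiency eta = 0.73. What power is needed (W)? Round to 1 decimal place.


P = Q * dP / eta
P = 0.069 * 965000 / 0.73
P = 66585.0 / 0.73
P = 91212.3 W


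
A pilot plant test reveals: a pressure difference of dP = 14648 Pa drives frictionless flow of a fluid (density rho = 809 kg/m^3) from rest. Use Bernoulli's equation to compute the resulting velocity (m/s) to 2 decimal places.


v = sqrt(2*dP/rho)
v = sqrt(2*14648/809)
v = sqrt(36.212608)
v = 6.02 m/s


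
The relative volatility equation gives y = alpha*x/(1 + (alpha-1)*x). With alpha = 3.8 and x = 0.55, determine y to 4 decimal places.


y = alpha*x / (1 + (alpha-1)*x)
y = 3.8*0.55 / (1 + (3.8-1)*0.55)
y = 2.09 / (1 + 1.54)
y = 2.09 / 2.54
y = 0.8228


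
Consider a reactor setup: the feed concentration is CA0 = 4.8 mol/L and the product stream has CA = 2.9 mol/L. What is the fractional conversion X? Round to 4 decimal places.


X = (CA0 - CA) / CA0
X = (4.8 - 2.9) / 4.8
X = 1.9 / 4.8
X = 0.3958


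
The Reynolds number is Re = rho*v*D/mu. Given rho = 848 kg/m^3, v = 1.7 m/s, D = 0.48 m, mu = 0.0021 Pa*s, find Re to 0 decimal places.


Re = rho * v * D / mu
Re = 848 * 1.7 * 0.48 / 0.0021
Re = 691.968 / 0.0021
Re = 329509


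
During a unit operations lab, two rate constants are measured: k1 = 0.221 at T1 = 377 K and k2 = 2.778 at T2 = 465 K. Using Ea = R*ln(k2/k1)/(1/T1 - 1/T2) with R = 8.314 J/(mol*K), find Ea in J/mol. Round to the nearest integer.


Ea = R * ln(k2/k1) / (1/T1 - 1/T2)
ln(k2/k1) = ln(2.778/0.221) = 2.5313238
1/T1 - 1/T2 = 1/377 - 1/465 = 0.000501982259
Ea = 8.314 * 2.5313238 / 0.000501982259
Ea = 41925 J/mol


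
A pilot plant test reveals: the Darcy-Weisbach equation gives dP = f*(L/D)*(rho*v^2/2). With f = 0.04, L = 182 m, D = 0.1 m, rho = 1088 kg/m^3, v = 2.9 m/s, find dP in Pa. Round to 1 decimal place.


dP = f * (L/D) * (rho*v^2/2)
dP = 0.04 * (182/0.1) * (1088*2.9^2/2)
L/D = 1820.0
rho*v^2/2 = 1088*8.41/2 = 4575.04
dP = 0.04 * 1820.0 * 4575.04
dP = 333062.9 Pa


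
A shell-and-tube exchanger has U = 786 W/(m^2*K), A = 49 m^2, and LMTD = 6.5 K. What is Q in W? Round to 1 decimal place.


Q = U * A * LMTD
Q = 786 * 49 * 6.5
Q = 250341.0 W


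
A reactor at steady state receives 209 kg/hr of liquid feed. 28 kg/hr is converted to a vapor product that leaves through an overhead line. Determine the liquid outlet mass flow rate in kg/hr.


Steady-state mass balance on the main outlet: F_out = F_in - F_removed
F_out = 209 - 28
F_out = 181 kg/hr


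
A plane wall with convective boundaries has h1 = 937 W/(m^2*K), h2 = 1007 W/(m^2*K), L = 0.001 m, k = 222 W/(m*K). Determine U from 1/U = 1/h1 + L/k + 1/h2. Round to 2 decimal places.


1/U = 1/h1 + L/k + 1/h2
1/U = 1/937 + 0.001/222 + 1/1007
1/U = 0.0010672359 + 4.5045e-06 + 0.0009930487
1/U = 0.0020647891
U = 484.31 W/(m^2*K)


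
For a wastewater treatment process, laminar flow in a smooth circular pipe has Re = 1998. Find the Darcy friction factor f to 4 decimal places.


f = 64 / Re
f = 64 / 1998
f = 0.0320


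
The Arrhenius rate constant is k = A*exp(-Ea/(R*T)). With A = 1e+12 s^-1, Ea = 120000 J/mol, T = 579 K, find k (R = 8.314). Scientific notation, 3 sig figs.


k = A * exp(-Ea/(R*T))
k = 1e+12 * exp(-120000 / (8.314 * 579))
k = 1e+12 * exp(-24.9283)
k = 1.49e+01


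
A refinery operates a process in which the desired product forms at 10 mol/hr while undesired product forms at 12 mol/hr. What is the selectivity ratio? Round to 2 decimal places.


S = desired product rate / undesired product rate
S = 10 / 12
S = 0.83


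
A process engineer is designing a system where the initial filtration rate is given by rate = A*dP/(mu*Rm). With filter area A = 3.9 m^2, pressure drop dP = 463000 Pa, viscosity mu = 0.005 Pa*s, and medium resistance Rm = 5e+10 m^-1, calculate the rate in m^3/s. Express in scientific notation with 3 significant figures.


rate = A * dP / (mu * Rm)
rate = 3.9 * 463000 / (0.005 * 5e+10)
rate = 1805700.0 / 2.500e+08
rate = 7.22e-03 m^3/s


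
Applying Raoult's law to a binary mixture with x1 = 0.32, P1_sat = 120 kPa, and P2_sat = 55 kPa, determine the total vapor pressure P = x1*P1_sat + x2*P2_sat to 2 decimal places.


P = x1*P1_sat + x2*P2_sat
x2 = 1 - x1 = 1 - 0.32 = 0.68
P = 0.32*120 + 0.68*55
P = 38.4 + 37.4
P = 75.80 kPa


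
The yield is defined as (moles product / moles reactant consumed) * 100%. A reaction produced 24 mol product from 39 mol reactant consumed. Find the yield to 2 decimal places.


Yield = (moles product / moles consumed) * 100%
Yield = (24 / 39) * 100
Yield = 0.6154 * 100
Yield = 61.54%


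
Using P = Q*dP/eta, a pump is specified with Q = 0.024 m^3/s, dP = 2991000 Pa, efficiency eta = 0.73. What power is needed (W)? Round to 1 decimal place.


P = Q * dP / eta
P = 0.024 * 2991000 / 0.73
P = 71784.0 / 0.73
P = 98334.2 W


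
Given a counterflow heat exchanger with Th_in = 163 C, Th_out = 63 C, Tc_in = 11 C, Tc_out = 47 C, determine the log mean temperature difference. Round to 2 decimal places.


dT1 = Th_in - Tc_out = 163 - 47 = 116
dT2 = Th_out - Tc_in = 63 - 11 = 52
LMTD = (dT1 - dT2) / ln(dT1/dT2)
LMTD = (116 - 52) / ln(116/52)
LMTD = 79.77 K


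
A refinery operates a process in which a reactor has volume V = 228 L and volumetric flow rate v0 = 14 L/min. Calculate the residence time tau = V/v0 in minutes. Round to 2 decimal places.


tau = V / v0
tau = 228 / 14
tau = 16.29 min


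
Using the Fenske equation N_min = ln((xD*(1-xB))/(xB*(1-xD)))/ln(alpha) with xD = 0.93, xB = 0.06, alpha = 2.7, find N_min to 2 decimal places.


N_min = ln((xD*(1-xB))/(xB*(1-xD))) / ln(alpha)
Numerator inside ln: 0.8742 / 0.0042 = 208.142857
ln(208.142857) = 5.338225
ln(alpha) = ln(2.7) = 0.993252
N_min = 5.338225 / 0.993252 = 5.37


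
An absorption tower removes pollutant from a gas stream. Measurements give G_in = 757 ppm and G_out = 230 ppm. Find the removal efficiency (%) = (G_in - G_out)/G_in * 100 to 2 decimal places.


Efficiency = (G_in - G_out) / G_in * 100%
Efficiency = (757 - 230) / 757 * 100
Efficiency = 527 / 757 * 100
Efficiency = 69.62%


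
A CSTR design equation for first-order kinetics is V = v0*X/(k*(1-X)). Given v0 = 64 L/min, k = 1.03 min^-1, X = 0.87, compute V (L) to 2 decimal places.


V = v0 * X / (k * (1 - X))
V = 64 * 0.87 / (1.03 * (1 - 0.87))
V = 55.68 / (1.03 * 0.13)
V = 55.68 / 0.1339
V = 415.83 L


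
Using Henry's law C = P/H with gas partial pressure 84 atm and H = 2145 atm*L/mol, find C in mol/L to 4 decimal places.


C = P / H
C = 84 / 2145
C = 0.0392 mol/L


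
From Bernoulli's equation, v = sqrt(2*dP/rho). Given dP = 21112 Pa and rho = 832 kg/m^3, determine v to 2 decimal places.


v = sqrt(2*dP/rho)
v = sqrt(2*21112/832)
v = sqrt(50.75)
v = 7.12 m/s


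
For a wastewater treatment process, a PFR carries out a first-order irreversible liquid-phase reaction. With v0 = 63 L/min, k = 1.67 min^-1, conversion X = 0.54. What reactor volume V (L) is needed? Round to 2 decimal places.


V = (v0/k) * ln(1/(1-X))
V = (63/1.67) * ln(1/(1-0.54))
V = 37.724551 * ln(2.173913)
V = 37.724551 * 0.776529
V = 29.29 L


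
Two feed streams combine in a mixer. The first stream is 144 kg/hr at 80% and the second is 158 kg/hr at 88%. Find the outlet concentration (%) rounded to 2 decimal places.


Mass balance on solute: F1*x1 + F2*x2 = F3*x3
F3 = F1 + F2 = 144 + 158 = 302 kg/hr
x3 = (F1*x1 + F2*x2)/F3
x3 = (144*0.8 + 158*0.88) / 302
x3 = 84.19%


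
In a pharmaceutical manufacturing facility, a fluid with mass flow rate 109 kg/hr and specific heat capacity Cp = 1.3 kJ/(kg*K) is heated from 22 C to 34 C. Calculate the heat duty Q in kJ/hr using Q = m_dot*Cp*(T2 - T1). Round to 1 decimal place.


Q = m_dot * Cp * (T2 - T1)
Q = 109 * 1.3 * (34 - 22)
Q = 109 * 1.3 * 12
Q = 1700.4 kJ/hr


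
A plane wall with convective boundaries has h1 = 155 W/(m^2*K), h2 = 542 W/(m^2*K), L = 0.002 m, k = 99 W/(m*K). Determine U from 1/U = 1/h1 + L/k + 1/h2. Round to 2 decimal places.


1/U = 1/h1 + L/k + 1/h2
1/U = 1/155 + 0.002/99 + 1/542
1/U = 0.0064516129 + 2.0202e-05 + 0.0018450185
1/U = 0.0083168334
U = 120.24 W/(m^2*K)


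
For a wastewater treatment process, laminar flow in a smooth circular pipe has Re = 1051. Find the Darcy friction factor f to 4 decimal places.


f = 64 / Re
f = 64 / 1051
f = 0.0609


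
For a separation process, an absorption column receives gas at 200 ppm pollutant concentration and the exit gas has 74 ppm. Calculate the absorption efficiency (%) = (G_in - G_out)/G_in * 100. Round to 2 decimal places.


Efficiency = (G_in - G_out) / G_in * 100%
Efficiency = (200 - 74) / 200 * 100
Efficiency = 126 / 200 * 100
Efficiency = 63.00%


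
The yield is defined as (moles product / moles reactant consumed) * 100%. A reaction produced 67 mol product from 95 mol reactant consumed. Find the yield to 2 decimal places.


Yield = (moles product / moles consumed) * 100%
Yield = (67 / 95) * 100
Yield = 0.7053 * 100
Yield = 70.53%


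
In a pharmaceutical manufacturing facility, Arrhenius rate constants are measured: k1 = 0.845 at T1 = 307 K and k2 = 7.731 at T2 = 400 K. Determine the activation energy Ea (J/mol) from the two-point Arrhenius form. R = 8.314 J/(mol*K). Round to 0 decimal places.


Ea = R * ln(k2/k1) / (1/T1 - 1/T2)
ln(k2/k1) = ln(7.731/0.845) = 2.2136569
1/T1 - 1/T2 = 1/307 - 1/400 = 0.00075732899
Ea = 8.314 * 2.2136569 / 0.00075732899
Ea = 24302 J/mol


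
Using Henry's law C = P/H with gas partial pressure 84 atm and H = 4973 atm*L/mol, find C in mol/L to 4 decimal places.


C = P / H
C = 84 / 4973
C = 0.0169 mol/L


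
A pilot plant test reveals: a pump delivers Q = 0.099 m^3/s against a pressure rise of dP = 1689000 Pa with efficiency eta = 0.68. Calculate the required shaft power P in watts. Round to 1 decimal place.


P = Q * dP / eta
P = 0.099 * 1689000 / 0.68
P = 167211.0 / 0.68
P = 245898.5 W


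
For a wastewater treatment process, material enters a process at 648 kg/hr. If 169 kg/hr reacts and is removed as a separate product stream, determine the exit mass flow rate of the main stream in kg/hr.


Steady-state mass balance on the main outlet: F_out = F_in - F_removed
F_out = 648 - 169
F_out = 479 kg/hr


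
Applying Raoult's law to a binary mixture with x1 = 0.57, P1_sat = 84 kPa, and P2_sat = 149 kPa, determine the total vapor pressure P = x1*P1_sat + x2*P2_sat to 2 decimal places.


P = x1*P1_sat + x2*P2_sat
x2 = 1 - x1 = 1 - 0.57 = 0.43
P = 0.57*84 + 0.43*149
P = 47.88 + 64.07
P = 111.95 kPa


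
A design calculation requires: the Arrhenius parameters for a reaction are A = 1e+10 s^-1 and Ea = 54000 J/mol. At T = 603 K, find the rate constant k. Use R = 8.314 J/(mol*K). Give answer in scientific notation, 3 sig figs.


k = A * exp(-Ea/(R*T))
k = 1e+10 * exp(-54000 / (8.314 * 603))
k = 1e+10 * exp(-10.771258)
k = 2.10e+05


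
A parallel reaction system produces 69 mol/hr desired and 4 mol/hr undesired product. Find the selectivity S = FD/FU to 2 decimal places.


S = desired product rate / undesired product rate
S = 69 / 4
S = 17.25


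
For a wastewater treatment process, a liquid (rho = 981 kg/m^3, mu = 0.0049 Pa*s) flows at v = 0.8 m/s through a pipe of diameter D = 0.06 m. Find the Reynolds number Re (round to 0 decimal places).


Re = rho * v * D / mu
Re = 981 * 0.8 * 0.06 / 0.0049
Re = 47.088 / 0.0049
Re = 9610


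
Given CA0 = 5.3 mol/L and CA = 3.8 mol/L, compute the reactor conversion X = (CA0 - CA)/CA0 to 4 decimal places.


X = (CA0 - CA) / CA0
X = (5.3 - 3.8) / 5.3
X = 1.5 / 5.3
X = 0.2830


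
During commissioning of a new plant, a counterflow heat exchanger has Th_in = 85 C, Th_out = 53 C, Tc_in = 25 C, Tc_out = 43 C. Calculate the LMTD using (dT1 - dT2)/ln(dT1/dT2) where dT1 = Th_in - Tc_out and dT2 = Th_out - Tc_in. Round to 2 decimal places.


dT1 = Th_in - Tc_out = 85 - 43 = 42
dT2 = Th_out - Tc_in = 53 - 25 = 28
LMTD = (dT1 - dT2) / ln(dT1/dT2)
LMTD = (42 - 28) / ln(42/28)
LMTD = 34.53 K


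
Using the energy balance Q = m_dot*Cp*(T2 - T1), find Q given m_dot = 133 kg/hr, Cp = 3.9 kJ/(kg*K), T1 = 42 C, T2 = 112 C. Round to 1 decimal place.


Q = m_dot * Cp * (T2 - T1)
Q = 133 * 3.9 * (112 - 42)
Q = 133 * 3.9 * 70
Q = 36309.0 kJ/hr


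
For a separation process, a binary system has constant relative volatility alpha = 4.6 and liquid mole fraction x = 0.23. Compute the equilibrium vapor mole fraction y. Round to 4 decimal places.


y = alpha*x / (1 + (alpha-1)*x)
y = 4.6*0.23 / (1 + (4.6-1)*0.23)
y = 1.058 / (1 + 0.828)
y = 1.058 / 1.828
y = 0.5788


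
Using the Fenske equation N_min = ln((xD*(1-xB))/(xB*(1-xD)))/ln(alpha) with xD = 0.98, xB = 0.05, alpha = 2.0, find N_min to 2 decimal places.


N_min = ln((xD*(1-xB))/(xB*(1-xD))) / ln(alpha)
Numerator inside ln: 0.931 / 0.001 = 931.0
ln(931.0) = 6.836259
ln(alpha) = ln(2.0) = 0.693147
N_min = 6.836259 / 0.693147 = 9.86


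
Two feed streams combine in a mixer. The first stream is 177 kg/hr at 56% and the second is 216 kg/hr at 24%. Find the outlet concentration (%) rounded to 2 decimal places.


Mass balance on solute: F1*x1 + F2*x2 = F3*x3
F3 = F1 + F2 = 177 + 216 = 393 kg/hr
x3 = (F1*x1 + F2*x2)/F3
x3 = (177*0.56 + 216*0.24) / 393
x3 = 38.41%


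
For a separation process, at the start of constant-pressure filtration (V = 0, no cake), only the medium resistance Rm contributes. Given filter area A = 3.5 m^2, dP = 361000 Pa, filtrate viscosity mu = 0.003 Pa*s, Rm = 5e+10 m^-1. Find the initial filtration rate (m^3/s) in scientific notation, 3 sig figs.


rate = A * dP / (mu * Rm)
rate = 3.5 * 361000 / (0.003 * 5e+10)
rate = 1263500.0 / 1.500e+08
rate = 8.42e-03 m^3/s


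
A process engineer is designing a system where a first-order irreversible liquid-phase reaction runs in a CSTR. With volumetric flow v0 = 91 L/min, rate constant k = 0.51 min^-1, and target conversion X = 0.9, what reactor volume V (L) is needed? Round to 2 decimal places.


V = v0 * X / (k * (1 - X))
V = 91 * 0.9 / (0.51 * (1 - 0.9))
V = 81.9 / (0.51 * 0.1)
V = 81.9 / 0.051
V = 1605.88 L


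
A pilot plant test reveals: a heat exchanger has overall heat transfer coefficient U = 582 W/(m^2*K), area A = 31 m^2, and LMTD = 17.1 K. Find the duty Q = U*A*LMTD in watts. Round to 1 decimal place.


Q = U * A * LMTD
Q = 582 * 31 * 17.1
Q = 308518.2 W


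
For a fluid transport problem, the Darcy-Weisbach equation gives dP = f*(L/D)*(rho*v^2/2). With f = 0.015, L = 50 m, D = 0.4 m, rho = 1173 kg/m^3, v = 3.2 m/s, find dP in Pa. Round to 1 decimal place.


dP = f * (L/D) * (rho*v^2/2)
dP = 0.015 * (50/0.4) * (1173*3.2^2/2)
L/D = 125.0
rho*v^2/2 = 1173*10.24/2 = 6005.76
dP = 0.015 * 125.0 * 6005.76
dP = 11260.8 Pa


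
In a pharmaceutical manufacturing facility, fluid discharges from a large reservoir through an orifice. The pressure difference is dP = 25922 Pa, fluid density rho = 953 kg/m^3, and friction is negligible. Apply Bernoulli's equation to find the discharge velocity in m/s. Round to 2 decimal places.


v = sqrt(2*dP/rho)
v = sqrt(2*25922/953)
v = sqrt(54.400839)
v = 7.38 m/s


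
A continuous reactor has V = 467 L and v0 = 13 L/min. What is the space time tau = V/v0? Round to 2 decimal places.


tau = V / v0
tau = 467 / 13
tau = 35.92 min


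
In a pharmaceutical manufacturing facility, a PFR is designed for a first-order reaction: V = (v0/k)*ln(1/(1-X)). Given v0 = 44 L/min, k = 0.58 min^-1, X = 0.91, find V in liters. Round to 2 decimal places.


V = (v0/k) * ln(1/(1-X))
V = (44/0.58) * ln(1/(1-0.91))
V = 75.862069 * ln(11.111111)
V = 75.862069 * 2.407946
V = 182.67 L


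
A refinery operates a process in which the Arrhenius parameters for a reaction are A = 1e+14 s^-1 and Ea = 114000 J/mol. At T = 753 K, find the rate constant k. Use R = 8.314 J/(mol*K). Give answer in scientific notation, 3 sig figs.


k = A * exp(-Ea/(R*T))
k = 1e+14 * exp(-114000 / (8.314 * 753))
k = 1e+14 * exp(-18.209577)
k = 1.24e+06


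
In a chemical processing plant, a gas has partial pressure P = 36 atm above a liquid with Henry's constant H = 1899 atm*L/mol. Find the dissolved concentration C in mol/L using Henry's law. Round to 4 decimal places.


C = P / H
C = 36 / 1899
C = 0.0190 mol/L


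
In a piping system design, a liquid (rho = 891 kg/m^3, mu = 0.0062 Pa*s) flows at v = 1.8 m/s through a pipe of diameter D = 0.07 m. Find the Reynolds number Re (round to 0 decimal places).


Re = rho * v * D / mu
Re = 891 * 1.8 * 0.07 / 0.0062
Re = 112.266 / 0.0062
Re = 18107


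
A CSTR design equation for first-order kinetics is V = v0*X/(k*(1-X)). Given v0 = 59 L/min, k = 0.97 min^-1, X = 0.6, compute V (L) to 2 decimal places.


V = v0 * X / (k * (1 - X))
V = 59 * 0.6 / (0.97 * (1 - 0.6))
V = 35.4 / (0.97 * 0.4)
V = 35.4 / 0.388
V = 91.24 L


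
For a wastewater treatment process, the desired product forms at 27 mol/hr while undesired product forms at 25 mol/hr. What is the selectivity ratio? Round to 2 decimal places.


S = desired product rate / undesired product rate
S = 27 / 25
S = 1.08


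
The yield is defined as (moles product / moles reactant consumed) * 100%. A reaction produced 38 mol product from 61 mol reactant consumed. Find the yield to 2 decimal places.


Yield = (moles product / moles consumed) * 100%
Yield = (38 / 61) * 100
Yield = 0.623 * 100
Yield = 62.30%


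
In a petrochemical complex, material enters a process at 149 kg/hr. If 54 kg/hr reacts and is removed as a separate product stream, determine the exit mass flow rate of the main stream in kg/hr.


Steady-state mass balance on the main outlet: F_out = F_in - F_removed
F_out = 149 - 54
F_out = 95 kg/hr


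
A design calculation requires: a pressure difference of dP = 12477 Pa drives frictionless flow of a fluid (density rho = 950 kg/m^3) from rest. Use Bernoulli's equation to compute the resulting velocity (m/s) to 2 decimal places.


v = sqrt(2*dP/rho)
v = sqrt(2*12477/950)
v = sqrt(26.267368)
v = 5.13 m/s


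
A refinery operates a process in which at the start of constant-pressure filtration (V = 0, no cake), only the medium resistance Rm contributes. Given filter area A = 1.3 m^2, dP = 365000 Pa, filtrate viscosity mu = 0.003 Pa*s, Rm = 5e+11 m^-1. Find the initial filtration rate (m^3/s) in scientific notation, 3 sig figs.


rate = A * dP / (mu * Rm)
rate = 1.3 * 365000 / (0.003 * 5e+11)
rate = 474500.0 / 1.500e+09
rate = 3.16e-04 m^3/s


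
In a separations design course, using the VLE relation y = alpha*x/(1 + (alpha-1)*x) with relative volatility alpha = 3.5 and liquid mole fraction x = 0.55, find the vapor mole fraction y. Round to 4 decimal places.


y = alpha*x / (1 + (alpha-1)*x)
y = 3.5*0.55 / (1 + (3.5-1)*0.55)
y = 1.925 / (1 + 1.375)
y = 1.925 / 2.375
y = 0.8105


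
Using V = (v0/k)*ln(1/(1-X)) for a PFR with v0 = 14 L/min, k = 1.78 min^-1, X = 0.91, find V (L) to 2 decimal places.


V = (v0/k) * ln(1/(1-X))
V = (14/1.78) * ln(1/(1-0.91))
V = 7.865169 * ln(11.111111)
V = 7.865169 * 2.407946
V = 18.94 L


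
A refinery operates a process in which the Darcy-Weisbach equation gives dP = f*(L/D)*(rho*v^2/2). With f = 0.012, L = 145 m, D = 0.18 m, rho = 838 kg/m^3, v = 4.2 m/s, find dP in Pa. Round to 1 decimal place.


dP = f * (L/D) * (rho*v^2/2)
dP = 0.012 * (145/0.18) * (838*4.2^2/2)
L/D = 805.55555556
rho*v^2/2 = 838*17.64/2 = 7391.16
dP = 0.012 * 805.55555556 * 7391.16
dP = 71447.9 Pa


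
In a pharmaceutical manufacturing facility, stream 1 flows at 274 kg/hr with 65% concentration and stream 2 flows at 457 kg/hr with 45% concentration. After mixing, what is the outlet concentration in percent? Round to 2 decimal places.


Mass balance on solute: F1*x1 + F2*x2 = F3*x3
F3 = F1 + F2 = 274 + 457 = 731 kg/hr
x3 = (F1*x1 + F2*x2)/F3
x3 = (274*0.65 + 457*0.45) / 731
x3 = 52.50%


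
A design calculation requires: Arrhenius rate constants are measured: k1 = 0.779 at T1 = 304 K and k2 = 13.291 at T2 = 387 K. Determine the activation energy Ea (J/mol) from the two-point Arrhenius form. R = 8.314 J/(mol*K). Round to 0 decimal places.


Ea = R * ln(k2/k1) / (1/T1 - 1/T2)
ln(k2/k1) = ln(13.291/0.779) = 2.8368313
1/T1 - 1/T2 = 1/304 - 1/387 = 0.000705494356
Ea = 8.314 * 2.8368313 / 0.000705494356
Ea = 33431 J/mol


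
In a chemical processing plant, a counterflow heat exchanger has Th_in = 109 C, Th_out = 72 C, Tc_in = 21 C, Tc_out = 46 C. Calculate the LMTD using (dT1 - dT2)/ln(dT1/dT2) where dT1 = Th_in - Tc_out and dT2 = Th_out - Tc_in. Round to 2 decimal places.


dT1 = Th_in - Tc_out = 109 - 46 = 63
dT2 = Th_out - Tc_in = 72 - 21 = 51
LMTD = (dT1 - dT2) / ln(dT1/dT2)
LMTD = (63 - 51) / ln(63/51)
LMTD = 56.79 K


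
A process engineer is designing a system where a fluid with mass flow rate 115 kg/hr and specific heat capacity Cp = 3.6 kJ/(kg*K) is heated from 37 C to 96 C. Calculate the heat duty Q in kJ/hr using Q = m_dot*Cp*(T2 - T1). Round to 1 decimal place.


Q = m_dot * Cp * (T2 - T1)
Q = 115 * 3.6 * (96 - 37)
Q = 115 * 3.6 * 59
Q = 24426.0 kJ/hr


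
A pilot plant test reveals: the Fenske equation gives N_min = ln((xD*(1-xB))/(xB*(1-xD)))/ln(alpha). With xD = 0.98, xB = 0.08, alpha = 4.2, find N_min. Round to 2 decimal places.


N_min = ln((xD*(1-xB))/(xB*(1-xD))) / ln(alpha)
Numerator inside ln: 0.9016 / 0.0016 = 563.5
ln(563.5) = 6.334167
ln(alpha) = ln(4.2) = 1.435085
N_min = 6.334167 / 1.435085 = 4.41


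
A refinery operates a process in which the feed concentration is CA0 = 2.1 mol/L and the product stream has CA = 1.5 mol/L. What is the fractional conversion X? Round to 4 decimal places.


X = (CA0 - CA) / CA0
X = (2.1 - 1.5) / 2.1
X = 0.6 / 2.1
X = 0.2857


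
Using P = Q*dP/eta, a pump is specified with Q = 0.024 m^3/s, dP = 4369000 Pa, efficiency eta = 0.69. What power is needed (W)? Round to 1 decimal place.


P = Q * dP / eta
P = 0.024 * 4369000 / 0.69
P = 104856.0 / 0.69
P = 151965.2 W


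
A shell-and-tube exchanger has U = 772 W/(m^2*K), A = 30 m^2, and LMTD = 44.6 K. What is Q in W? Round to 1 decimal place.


Q = U * A * LMTD
Q = 772 * 30 * 44.6
Q = 1032936.0 W


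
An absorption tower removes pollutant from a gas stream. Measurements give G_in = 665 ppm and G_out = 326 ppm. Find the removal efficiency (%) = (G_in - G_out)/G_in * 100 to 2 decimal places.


Efficiency = (G_in - G_out) / G_in * 100%
Efficiency = (665 - 326) / 665 * 100
Efficiency = 339 / 665 * 100
Efficiency = 50.98%


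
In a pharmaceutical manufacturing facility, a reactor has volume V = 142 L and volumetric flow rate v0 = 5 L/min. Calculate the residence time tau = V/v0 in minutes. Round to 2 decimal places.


tau = V / v0
tau = 142 / 5
tau = 28.40 min


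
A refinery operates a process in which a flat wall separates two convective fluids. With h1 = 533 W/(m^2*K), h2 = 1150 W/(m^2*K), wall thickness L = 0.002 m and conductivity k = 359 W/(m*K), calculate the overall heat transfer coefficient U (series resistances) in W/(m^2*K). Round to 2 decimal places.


1/U = 1/h1 + L/k + 1/h2
1/U = 1/533 + 0.002/359 + 1/1150
1/U = 0.0018761726 + 5.571e-06 + 0.0008695652
1/U = 0.0027513088
U = 363.46 W/(m^2*K)


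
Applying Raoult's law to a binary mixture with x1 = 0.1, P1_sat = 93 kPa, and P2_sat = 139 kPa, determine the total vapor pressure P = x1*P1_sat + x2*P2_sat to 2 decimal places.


P = x1*P1_sat + x2*P2_sat
x2 = 1 - x1 = 1 - 0.1 = 0.9
P = 0.1*93 + 0.9*139
P = 9.3 + 125.1
P = 134.40 kPa


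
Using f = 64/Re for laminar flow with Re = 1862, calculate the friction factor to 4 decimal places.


f = 64 / Re
f = 64 / 1862
f = 0.0344


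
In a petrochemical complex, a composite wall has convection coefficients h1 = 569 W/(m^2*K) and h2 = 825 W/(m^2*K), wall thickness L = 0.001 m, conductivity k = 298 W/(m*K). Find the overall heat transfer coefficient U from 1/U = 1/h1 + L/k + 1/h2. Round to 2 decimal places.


1/U = 1/h1 + L/k + 1/h2
1/U = 1/569 + 0.001/298 + 1/825
1/U = 0.0017574692 + 3.3557e-06 + 0.0012121212
1/U = 0.0029729461
U = 336.37 W/(m^2*K)


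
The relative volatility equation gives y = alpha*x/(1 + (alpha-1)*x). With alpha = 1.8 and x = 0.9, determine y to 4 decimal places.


y = alpha*x / (1 + (alpha-1)*x)
y = 1.8*0.9 / (1 + (1.8-1)*0.9)
y = 1.62 / (1 + 0.72)
y = 1.62 / 1.72
y = 0.9419


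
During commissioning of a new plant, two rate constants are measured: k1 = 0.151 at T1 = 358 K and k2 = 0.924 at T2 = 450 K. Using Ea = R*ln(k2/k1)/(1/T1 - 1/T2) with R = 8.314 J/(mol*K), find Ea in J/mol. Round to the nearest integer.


Ea = R * ln(k2/k1) / (1/T1 - 1/T2)
ln(k2/k1) = ln(0.924/0.151) = 1.8114322
1/T1 - 1/T2 = 1/358 - 1/450 = 0.000571073867
Ea = 8.314 * 1.8114322 / 0.000571073867
Ea = 26372 J/mol


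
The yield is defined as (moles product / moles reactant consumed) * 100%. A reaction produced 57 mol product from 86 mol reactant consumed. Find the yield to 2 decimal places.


Yield = (moles product / moles consumed) * 100%
Yield = (57 / 86) * 100
Yield = 0.6628 * 100
Yield = 66.28%


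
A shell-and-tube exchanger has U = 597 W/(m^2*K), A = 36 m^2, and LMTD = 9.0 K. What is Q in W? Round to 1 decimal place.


Q = U * A * LMTD
Q = 597 * 36 * 9.0
Q = 193428.0 W


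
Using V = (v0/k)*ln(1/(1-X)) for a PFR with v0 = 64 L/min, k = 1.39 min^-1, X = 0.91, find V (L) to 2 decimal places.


V = (v0/k) * ln(1/(1-X))
V = (64/1.39) * ln(1/(1-0.91))
V = 46.043165 * ln(11.111111)
V = 46.043165 * 2.407946
V = 110.87 L


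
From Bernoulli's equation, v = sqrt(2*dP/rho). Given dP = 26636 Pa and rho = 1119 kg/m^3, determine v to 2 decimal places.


v = sqrt(2*dP/rho)
v = sqrt(2*26636/1119)
v = sqrt(47.606792)
v = 6.90 m/s


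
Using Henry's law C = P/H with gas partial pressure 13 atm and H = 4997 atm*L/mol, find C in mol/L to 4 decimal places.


C = P / H
C = 13 / 4997
C = 0.0026 mol/L


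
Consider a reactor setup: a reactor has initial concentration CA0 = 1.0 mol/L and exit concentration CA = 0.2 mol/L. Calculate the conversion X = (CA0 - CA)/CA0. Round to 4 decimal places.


X = (CA0 - CA) / CA0
X = (1.0 - 0.2) / 1.0
X = 0.8 / 1.0
X = 0.8000


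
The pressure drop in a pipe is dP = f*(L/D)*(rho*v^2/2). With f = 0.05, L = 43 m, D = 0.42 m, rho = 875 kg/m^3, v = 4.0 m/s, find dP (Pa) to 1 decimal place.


dP = f * (L/D) * (rho*v^2/2)
dP = 0.05 * (43/0.42) * (875*4.0^2/2)
L/D = 102.38095238
rho*v^2/2 = 875*16.0/2 = 7000.0
dP = 0.05 * 102.38095238 * 7000.0
dP = 35833.3 Pa


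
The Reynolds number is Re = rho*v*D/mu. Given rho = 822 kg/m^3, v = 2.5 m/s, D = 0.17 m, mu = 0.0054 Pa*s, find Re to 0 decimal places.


Re = rho * v * D / mu
Re = 822 * 2.5 * 0.17 / 0.0054
Re = 349.35 / 0.0054
Re = 64694


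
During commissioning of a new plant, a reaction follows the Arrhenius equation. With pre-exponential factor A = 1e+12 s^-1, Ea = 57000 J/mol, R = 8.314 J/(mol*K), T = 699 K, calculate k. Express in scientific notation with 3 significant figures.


k = A * exp(-Ea/(R*T))
k = 1e+12 * exp(-57000 / (8.314 * 699))
k = 1e+12 * exp(-9.808163)
k = 5.50e+07


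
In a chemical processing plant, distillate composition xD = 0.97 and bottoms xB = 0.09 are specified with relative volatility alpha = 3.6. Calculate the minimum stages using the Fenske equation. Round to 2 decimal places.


N_min = ln((xD*(1-xB))/(xB*(1-xD))) / ln(alpha)
Numerator inside ln: 0.8827 / 0.0027 = 326.925926
ln(326.925926) = 5.789734
ln(alpha) = ln(3.6) = 1.280934
N_min = 5.789734 / 1.280934 = 4.52


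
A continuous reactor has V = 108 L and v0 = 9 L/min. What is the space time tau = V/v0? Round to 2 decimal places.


tau = V / v0
tau = 108 / 9
tau = 12.00 min


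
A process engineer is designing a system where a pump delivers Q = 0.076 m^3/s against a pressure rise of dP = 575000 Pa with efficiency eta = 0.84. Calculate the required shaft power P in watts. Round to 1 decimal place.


P = Q * dP / eta
P = 0.076 * 575000 / 0.84
P = 43700.0 / 0.84
P = 52023.8 W


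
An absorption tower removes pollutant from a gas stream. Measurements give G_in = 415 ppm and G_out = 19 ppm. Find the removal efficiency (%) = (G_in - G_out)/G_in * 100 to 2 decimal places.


Efficiency = (G_in - G_out) / G_in * 100%
Efficiency = (415 - 19) / 415 * 100
Efficiency = 396 / 415 * 100
Efficiency = 95.42%


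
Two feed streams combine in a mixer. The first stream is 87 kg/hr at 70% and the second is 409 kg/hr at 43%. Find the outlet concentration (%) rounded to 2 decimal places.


Mass balance on solute: F1*x1 + F2*x2 = F3*x3
F3 = F1 + F2 = 87 + 409 = 496 kg/hr
x3 = (F1*x1 + F2*x2)/F3
x3 = (87*0.7 + 409*0.43) / 496
x3 = 47.74%


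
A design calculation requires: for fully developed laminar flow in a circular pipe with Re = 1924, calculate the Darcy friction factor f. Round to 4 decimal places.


f = 64 / Re
f = 64 / 1924
f = 0.0333


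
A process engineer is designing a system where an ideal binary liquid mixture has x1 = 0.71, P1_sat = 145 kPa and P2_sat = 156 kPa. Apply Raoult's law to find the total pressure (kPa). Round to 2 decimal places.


P = x1*P1_sat + x2*P2_sat
x2 = 1 - x1 = 1 - 0.71 = 0.29
P = 0.71*145 + 0.29*156
P = 102.95 + 45.24
P = 148.19 kPa


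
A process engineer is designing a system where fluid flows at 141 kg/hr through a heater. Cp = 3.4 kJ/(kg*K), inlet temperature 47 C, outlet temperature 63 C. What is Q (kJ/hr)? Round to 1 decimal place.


Q = m_dot * Cp * (T2 - T1)
Q = 141 * 3.4 * (63 - 47)
Q = 141 * 3.4 * 16
Q = 7670.4 kJ/hr


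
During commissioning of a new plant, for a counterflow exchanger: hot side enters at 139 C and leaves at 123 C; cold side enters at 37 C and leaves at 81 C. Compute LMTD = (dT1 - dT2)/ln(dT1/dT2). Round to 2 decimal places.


dT1 = Th_in - Tc_out = 139 - 81 = 58
dT2 = Th_out - Tc_in = 123 - 37 = 86
LMTD = (dT1 - dT2) / ln(dT1/dT2)
LMTD = (58 - 86) / ln(58/86)
LMTD = 71.08 K


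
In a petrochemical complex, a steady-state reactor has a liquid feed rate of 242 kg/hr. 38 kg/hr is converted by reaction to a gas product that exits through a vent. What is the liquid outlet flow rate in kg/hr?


Steady-state mass balance on the main outlet: F_out = F_in - F_removed
F_out = 242 - 38
F_out = 204 kg/hr


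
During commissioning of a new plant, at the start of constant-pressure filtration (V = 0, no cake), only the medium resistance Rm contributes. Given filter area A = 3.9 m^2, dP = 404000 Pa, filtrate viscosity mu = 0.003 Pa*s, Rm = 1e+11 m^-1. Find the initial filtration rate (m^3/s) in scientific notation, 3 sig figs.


rate = A * dP / (mu * Rm)
rate = 3.9 * 404000 / (0.003 * 1e+11)
rate = 1575600.0 / 3.000e+08
rate = 5.25e-03 m^3/s


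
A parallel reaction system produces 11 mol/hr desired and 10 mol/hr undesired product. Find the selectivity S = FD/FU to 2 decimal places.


S = desired product rate / undesired product rate
S = 11 / 10
S = 1.10


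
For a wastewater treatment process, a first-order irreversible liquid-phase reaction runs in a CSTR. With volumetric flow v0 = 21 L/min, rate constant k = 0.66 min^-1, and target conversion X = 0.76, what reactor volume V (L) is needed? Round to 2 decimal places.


V = v0 * X / (k * (1 - X))
V = 21 * 0.76 / (0.66 * (1 - 0.76))
V = 15.96 / (0.66 * 0.24)
V = 15.96 / 0.1584
V = 100.76 L


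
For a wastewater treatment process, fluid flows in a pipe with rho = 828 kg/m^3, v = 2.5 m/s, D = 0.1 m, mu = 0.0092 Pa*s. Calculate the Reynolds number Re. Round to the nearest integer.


Re = rho * v * D / mu
Re = 828 * 2.5 * 0.1 / 0.0092
Re = 207.0 / 0.0092
Re = 22500


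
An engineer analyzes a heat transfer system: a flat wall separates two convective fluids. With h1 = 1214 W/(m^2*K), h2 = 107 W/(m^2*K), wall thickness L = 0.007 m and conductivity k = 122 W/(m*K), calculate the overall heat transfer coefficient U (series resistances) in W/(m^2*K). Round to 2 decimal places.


1/U = 1/h1 + L/k + 1/h2
1/U = 1/1214 + 0.007/122 + 1/107
1/U = 0.0008237232 + 5.7377e-05 + 0.0093457944
1/U = 0.0102268946
U = 97.78 W/(m^2*K)


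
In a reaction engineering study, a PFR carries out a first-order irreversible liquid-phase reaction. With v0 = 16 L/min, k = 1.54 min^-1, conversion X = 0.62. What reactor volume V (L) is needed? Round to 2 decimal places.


V = (v0/k) * ln(1/(1-X))
V = (16/1.54) * ln(1/(1-0.62))
V = 10.38961 * ln(2.631579)
V = 10.38961 * 0.967584
V = 10.05 L


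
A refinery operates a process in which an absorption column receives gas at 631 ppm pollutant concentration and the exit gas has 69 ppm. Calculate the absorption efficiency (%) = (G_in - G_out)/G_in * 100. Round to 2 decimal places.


Efficiency = (G_in - G_out) / G_in * 100%
Efficiency = (631 - 69) / 631 * 100
Efficiency = 562 / 631 * 100
Efficiency = 89.06%


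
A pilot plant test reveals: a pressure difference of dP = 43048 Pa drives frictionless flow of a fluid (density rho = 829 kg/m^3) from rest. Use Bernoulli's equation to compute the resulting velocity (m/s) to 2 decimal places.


v = sqrt(2*dP/rho)
v = sqrt(2*43048/829)
v = sqrt(103.855247)
v = 10.19 m/s


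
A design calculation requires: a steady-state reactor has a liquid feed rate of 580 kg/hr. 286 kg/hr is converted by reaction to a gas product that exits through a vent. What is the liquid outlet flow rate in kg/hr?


Steady-state mass balance on the main outlet: F_out = F_in - F_removed
F_out = 580 - 286
F_out = 294 kg/hr


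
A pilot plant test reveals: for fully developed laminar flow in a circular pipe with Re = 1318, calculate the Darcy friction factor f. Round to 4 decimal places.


f = 64 / Re
f = 64 / 1318
f = 0.0486


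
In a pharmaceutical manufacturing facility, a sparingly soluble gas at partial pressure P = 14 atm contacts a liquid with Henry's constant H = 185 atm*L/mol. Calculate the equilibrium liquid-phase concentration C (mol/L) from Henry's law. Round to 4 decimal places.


C = P / H
C = 14 / 185
C = 0.0757 mol/L


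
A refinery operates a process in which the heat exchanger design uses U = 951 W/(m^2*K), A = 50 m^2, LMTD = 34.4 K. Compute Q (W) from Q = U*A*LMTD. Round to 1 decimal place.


Q = U * A * LMTD
Q = 951 * 50 * 34.4
Q = 1635720.0 W


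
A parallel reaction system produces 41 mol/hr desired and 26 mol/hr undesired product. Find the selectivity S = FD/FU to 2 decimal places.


S = desired product rate / undesired product rate
S = 41 / 26
S = 1.58


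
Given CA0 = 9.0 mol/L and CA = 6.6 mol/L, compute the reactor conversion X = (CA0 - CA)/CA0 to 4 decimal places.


X = (CA0 - CA) / CA0
X = (9.0 - 6.6) / 9.0
X = 2.4 / 9.0
X = 0.2667


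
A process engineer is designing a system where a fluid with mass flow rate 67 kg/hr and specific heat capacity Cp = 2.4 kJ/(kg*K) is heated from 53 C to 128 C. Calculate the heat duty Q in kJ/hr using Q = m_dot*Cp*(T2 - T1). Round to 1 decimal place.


Q = m_dot * Cp * (T2 - T1)
Q = 67 * 2.4 * (128 - 53)
Q = 67 * 2.4 * 75
Q = 12060.0 kJ/hr
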